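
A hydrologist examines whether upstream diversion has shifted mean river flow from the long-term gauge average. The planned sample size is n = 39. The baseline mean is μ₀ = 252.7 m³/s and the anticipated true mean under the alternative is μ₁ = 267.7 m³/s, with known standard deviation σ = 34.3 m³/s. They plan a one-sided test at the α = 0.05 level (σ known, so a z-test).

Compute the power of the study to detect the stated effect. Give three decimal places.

Power ≈ 0.861

Standardized effect: d = |μ₁ − μ₀| / σ = |267.7 − 252.7| / 34.3 = 0.4373
Noncentrality parameter: δ = d·√n = 0.4373 × √39 = 2.7310
Critical value for a one-sided test at α = 0.05: z_α = 1.645.
Power = P(Z > 1.645 − δ) = Φ(1.086) = 0.8613.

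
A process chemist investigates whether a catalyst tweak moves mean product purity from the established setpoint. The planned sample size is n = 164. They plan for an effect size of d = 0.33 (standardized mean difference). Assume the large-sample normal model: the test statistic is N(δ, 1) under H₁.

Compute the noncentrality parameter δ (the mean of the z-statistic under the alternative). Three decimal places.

δ ≈ 4.226

The noncentrality parameter scales effect size by the design's sample-size factor: δ = d·√n = 0.33 × √164 = 4.2261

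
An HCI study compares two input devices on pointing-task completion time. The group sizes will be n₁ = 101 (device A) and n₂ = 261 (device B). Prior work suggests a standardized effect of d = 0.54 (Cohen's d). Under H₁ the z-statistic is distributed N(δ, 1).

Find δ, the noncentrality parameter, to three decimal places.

δ = d / √(1/n₁ + 1/n₂) = 0.54 / √(1/101 + 1/261) = 4.6081

δ ≈ 4.608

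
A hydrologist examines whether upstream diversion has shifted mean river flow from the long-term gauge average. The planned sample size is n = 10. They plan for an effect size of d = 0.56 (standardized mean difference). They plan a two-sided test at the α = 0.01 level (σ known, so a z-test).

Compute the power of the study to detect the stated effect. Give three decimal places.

Power ≈ 0.210

Noncentrality parameter: δ = d·√n = 0.56 × √10 = 1.7709
Critical value for a two-sided test at α = 0.01: z_{α/2} = 2.576.
Power = Φ(δ − 2.576) + Φ(−δ − 2.576) = Φ(-0.805) + Φ(-4.347) = 0.2104 + 0.0000 = 0.2104.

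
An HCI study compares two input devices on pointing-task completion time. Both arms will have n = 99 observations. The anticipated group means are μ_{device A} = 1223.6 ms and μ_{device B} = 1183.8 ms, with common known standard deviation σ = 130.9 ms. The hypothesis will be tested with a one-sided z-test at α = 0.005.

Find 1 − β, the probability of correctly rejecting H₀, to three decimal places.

Power ≈ 0.331

Standardized effect: d = |μ_{device A} − μ_{device B}| / σ = |1223.6 − 1183.8| / 130.9 = 0.3040
Noncentrality parameter: δ = d·√(n/2) = 0.3040 × √(99/2) = 2.1392
Critical value for a one-sided test at α = 0.005: z_α = 2.576.
Power = P(Z > 2.576 − δ) = Φ(-0.437) = 0.3312.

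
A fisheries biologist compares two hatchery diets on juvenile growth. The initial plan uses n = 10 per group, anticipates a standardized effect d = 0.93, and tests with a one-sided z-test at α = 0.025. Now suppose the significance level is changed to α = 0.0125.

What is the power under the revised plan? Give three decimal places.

Power ≈ 0.436

δ = d·√(n/2) = 0.93 × √(10/2) = 2.0795 (unchanged). New critical value: z_{0.0125} = 2.241.
Revised power = P(Z > 2.241 − δ) = Φ(-0.162) = 0.4357.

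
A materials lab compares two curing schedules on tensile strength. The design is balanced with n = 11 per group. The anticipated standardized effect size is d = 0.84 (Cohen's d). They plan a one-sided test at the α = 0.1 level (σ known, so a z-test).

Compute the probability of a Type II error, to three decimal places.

β ≈ 0.246

Noncentrality parameter: δ = d·√(n/2) = 0.84 × √(11/2) = 1.9700
Critical value for a one-sided test at α = 0.1: z_α = 1.282.
Power = P(Z > 1.282 − δ) = Φ(0.688) = 0.7544.
Type II error: β = 1 − power = 1 − 0.7544 = 0.2456.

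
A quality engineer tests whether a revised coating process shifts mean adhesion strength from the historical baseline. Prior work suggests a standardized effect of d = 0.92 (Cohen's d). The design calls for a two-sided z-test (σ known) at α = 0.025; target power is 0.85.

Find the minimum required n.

Set Φ(δ − 2.241) = 0.85; then δ − 2.241 = Φ⁻¹(0.85) = 1.036, giving δ = 3.278.
(Ignoring the negligible lower-tail rejection probability gives the usual closed-form inversion.)
δ = d·√n ⇒ n = (δ/d)² = (3.278 / 0.92)² = 12.69.
Round up to the next whole unit.

n = 13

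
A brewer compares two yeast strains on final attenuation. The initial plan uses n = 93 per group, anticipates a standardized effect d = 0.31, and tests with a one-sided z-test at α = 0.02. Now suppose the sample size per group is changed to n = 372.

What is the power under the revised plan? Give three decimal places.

Power ≈ 0.985

With n = 372 per group: δ = d·√(n/2) = 0.31 × √(372/2) = 4.2278. Critical value z_{0.02} = 2.054.
Revised power = P(Z > 2.054 − δ) = Φ(2.174) = 0.9852.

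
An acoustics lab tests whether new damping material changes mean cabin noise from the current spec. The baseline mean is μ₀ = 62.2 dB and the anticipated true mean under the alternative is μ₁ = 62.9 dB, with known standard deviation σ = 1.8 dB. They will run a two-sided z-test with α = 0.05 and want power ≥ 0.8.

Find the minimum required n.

n = 52

Standardized effect: d = |μ₁ − μ₀| / σ = |62.9 − 62.2| / 1.8 = 0.3889
For power 0.8 need Φ(δ − z_{0.025}) = 0.8, so δ = z_{0.025} + z_{0.20} = 1.960 + 0.842 = 2.802.
(Ignoring the negligible lower-tail rejection probability gives the usual closed-form inversion.)
δ = d·√n ⇒ n = (δ/d)² = (2.802 / 0.3889)² = 51.90.
Round up to the next whole unit.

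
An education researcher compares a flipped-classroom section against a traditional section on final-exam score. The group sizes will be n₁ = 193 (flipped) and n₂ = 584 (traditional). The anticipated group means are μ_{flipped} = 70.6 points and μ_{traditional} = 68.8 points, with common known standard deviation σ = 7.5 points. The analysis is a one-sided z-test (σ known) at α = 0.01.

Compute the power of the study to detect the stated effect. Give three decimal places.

Standardized effect: d = |μ_{flipped} − μ_{traditional}| / σ = |70.6 − 68.8| / 7.5 = 0.2400
Noncentrality parameter: δ = d / √(1/n₁ + 1/n₂) = 0.2400 / √(1/193 + 1/584) = 2.8906
Critical value for a one-sided test at α = 0.01: z_α = 2.326.
Power = P(Z > 2.326 − δ) = Φ(0.564) = 0.7137.

Power ≈ 0.714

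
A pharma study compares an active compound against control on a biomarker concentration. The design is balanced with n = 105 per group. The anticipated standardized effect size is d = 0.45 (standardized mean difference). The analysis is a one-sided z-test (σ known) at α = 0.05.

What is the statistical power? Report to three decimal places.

Power ≈ 0.947

Noncentrality parameter: λ = d·√(n/2) = 0.45 × √(105/2) = 3.2606
Critical value for a one-sided test at α = 0.05: z_α = 1.645.
Power = P(Z > 1.645 − λ) = Φ(1.616) = 0.9469.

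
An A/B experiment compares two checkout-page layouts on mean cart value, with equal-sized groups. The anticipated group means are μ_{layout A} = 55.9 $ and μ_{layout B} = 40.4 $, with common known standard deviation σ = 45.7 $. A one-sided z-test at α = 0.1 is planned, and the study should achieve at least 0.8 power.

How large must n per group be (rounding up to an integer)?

n = 79 per group

Standardized effect: d = |μ_{layout A} − μ_{layout B}| / σ = |55.9 − 40.4| / 45.7 = 0.3392
Set Φ(δ − 1.282) = 0.8; then δ − 1.282 = Φ⁻¹(0.8) = 0.842, giving δ = 2.123.
δ = d·√(n/2) ⇒ n = 2(δ/d)² = 2 × (2.123 / 0.3392)² = 78.37.
Round up to the next whole unit.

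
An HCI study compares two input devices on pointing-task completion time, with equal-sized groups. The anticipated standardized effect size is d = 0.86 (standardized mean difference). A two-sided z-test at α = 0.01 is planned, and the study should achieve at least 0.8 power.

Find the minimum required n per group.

n = 32 per group

For power 0.8 need Φ(δ − z_{0.005}) = 0.8, so δ = z_{0.005} + z_{0.20} = 2.576 + 0.842 = 3.417.
(Ignoring the negligible lower-tail rejection probability gives the usual closed-form inversion.)
δ = d·√(n/2) ⇒ n = 2(δ/d)² = 2 × (3.417 / 0.86)² = 31.58.
Rounding up, n = 32 per group.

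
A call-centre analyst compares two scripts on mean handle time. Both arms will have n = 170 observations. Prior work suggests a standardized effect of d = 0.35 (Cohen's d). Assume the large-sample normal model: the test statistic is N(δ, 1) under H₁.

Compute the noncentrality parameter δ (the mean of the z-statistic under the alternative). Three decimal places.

δ ≈ 3.227

δ = d·√(n/2) = 0.35 × √(170/2) = 3.2268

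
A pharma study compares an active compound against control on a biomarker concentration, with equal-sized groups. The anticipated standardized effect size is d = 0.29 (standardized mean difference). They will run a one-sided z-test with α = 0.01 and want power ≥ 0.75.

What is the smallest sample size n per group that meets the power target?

For power 0.75 need Φ(δ − z_{0.01}) = 0.75, so δ = z_{0.01} + z_{0.25} = 2.326 + 0.674 = 3.001.
δ = d·√(n/2) ⇒ n = 2(δ/d)² = 2 × (3.001 / 0.29)² = 214.15.
Round up to the next whole unit.

n = 215 per group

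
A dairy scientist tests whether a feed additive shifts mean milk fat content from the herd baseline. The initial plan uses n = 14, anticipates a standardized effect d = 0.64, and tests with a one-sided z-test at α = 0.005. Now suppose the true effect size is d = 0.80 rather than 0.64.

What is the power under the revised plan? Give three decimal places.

With d = 0.80: δ = d·√n = 0.80 × √14 = 2.9933. Critical value z_{0.005} = 2.576.
Revised power = Φ(δ − 2.576) = Φ(0.417) = 0.6618.

Power ≈ 0.662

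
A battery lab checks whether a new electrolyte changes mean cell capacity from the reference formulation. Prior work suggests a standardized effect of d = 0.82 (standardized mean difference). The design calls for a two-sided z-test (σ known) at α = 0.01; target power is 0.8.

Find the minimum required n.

For power 0.8 need Φ(δ − z_{0.005}) = 0.8, so δ = z_{0.005} + z_{0.20} = 2.576 + 0.842 = 3.417.
(The Φ(−δ − z_{α/2}) term is vanishingly small for δ > 0 and is dropped in the standard sample-size formula.)
δ = d·√n ⇒ n = (δ/d)² = (3.417 / 0.82)² = 17.37.
Round up to the next whole unit.

n = 18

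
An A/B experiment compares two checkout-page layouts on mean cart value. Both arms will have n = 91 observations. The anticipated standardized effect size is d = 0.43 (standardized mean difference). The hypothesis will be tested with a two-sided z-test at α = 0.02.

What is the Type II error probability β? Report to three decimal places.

Noncentrality parameter: δ = d·√(n/2) = 0.43 × √(91/2) = 2.9005
Two-sided α = 0.02 → critical value z_{0.01} = 2.326.
Power = Φ(δ − 2.326) + Φ(−δ − 2.326) = Φ(0.574) + Φ(-5.227) = 0.7171 + 0.0000 = 0.7171.
Type II error: β = 1 − power = 1 − 0.7171 = 0.2829.

β ≈ 0.283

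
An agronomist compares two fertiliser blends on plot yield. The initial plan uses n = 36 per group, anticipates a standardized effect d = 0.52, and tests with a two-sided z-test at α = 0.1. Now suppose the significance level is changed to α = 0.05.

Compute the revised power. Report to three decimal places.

δ = d·√(n/2) = 0.52 × √(36/2) = 2.2062 (unchanged). New critical value: z_{0.025} = 1.960.
Revised power = Φ(δ − 1.960) + Φ(−δ − 1.960) = Φ(0.246) + Φ(-4.166) = 0.5972 + 0.0000 = 0.5973.

Power ≈ 0.597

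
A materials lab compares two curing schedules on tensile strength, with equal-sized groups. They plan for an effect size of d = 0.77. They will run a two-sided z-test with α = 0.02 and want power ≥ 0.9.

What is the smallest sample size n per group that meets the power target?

n = 44 per group

For power 0.9 need Φ(δ − z_{0.01}) = 0.9, so δ = z_{0.01} + z_{0.10} = 2.326 + 1.282 = 3.608.
(Ignoring the negligible lower-tail rejection probability gives the usual closed-form inversion.)
δ = d·√(n/2) ⇒ n = 2(δ/d)² = 2 × (3.608 / 0.77)² = 43.91.
Rounding up, n = 44 per group.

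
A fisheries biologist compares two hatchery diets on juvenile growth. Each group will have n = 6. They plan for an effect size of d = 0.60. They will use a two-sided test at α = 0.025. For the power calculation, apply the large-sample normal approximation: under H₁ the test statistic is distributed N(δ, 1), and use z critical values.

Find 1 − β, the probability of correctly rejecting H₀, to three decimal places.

Noncentrality parameter: δ = d·√(n/2) = 0.60 × √(6/2) = 1.0392
Two-sided α = 0.025 → critical value z_{0.0125} = 2.241.
Power = Φ(δ − 2.241) + Φ(−δ − 2.241) = Φ(-1.202) + Φ(-3.281) = 0.1146 + 0.0005 = 0.1152.

Power ≈ 0.115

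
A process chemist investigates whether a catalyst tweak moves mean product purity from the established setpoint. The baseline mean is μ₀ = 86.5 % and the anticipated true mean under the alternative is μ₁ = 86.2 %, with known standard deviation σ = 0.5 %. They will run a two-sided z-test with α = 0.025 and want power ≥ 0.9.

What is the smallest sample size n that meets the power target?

Standardized effect: d = |μ₁ − μ₀| / σ = |86.2 − 86.5| / 0.5 = 0.6000
For power 0.9 need Φ(δ − z_{0.0125}) = 0.9, so δ = z_{0.0125} + z_{0.10} = 2.241 + 1.282 = 3.523.
(The Φ(−δ − z_{α/2}) term is vanishingly small for δ > 0 and is dropped in the standard sample-size formula.)
δ = d·√n ⇒ n = (δ/d)² = (3.523 / 0.6000)² = 34.48.
Round up to the next whole unit.

n = 35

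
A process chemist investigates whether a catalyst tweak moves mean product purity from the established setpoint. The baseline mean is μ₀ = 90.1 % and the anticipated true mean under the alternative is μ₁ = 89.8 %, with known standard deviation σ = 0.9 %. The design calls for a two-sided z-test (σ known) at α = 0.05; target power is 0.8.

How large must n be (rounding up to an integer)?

n = 71

Standardized effect: d = |μ₁ − μ₀| / σ = |89.8 − 90.1| / 0.9 = 0.3333
For power 0.8 need Φ(δ − z_{0.025}) = 0.8, so δ = z_{0.025} + z_{0.20} = 1.960 + 0.842 = 2.802.
(The Φ(−δ − z_{α/2}) term is vanishingly small for δ > 0 and is dropped in the standard sample-size formula.)
δ = d·√n ⇒ n = (δ/d)² = (2.802 / 0.3333)² = 70.64.
Rounding up, n = 71.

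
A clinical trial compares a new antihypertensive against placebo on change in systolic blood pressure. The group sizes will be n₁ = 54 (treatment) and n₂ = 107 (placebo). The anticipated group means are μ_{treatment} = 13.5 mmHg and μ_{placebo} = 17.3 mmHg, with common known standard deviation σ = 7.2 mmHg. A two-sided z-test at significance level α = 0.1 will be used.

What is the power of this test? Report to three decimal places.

Power ≈ 0.935

Standardized effect: d = |μ_{treatment} − μ_{placebo}| / σ = |13.5 − 17.3| / 7.2 = 0.5278
Noncentrality parameter: δ = d / √(1/n₁ + 1/n₂) = 0.5278 / √(1/54 + 1/107) = 3.1617
Two-sided α = 0.1 → critical value z_{0.05} = 1.645.
Power = Φ(δ − 1.645) + Φ(−δ − 1.645) = Φ(1.517) + Φ(-4.807) = 0.9354 + 0.0000 = 0.9354.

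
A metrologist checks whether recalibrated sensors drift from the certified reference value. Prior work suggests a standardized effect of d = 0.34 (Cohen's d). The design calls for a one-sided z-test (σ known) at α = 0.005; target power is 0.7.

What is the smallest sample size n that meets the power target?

n = 84

Set Φ(δ − 2.576) = 0.7; then δ − 2.576 = Φ⁻¹(0.7) = 0.524, giving δ = 3.100.
δ = d·√n ⇒ n = (δ/d)² = (3.100 / 0.34)² = 83.14.
Rounding up, n = 84.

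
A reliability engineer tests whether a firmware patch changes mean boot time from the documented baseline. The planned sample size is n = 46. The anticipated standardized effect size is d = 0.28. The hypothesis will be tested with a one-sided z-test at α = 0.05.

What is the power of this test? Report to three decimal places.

Noncentrality parameter: δ = d·√n = 0.28 × √46 = 1.8991
One-sided α = 0.05 → critical value z_{0.05} = 1.645.
Power = Φ(δ − 1.645) = Φ(0.254) = 0.6003.

Power ≈ 0.600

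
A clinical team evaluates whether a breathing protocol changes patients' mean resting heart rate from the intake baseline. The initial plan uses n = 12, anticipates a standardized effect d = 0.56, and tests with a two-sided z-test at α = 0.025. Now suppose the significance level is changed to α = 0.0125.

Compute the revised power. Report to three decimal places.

Power ≈ 0.288

δ = d·√n = 0.56 × √12 = 1.9399 (unchanged). New critical value: z_{0.0063} = 2.498.
Revised power = Φ(δ − 2.498) + Φ(−δ − 2.498) = Φ(-0.558) + Φ(-4.438) = 0.2885 + 0.0000 = 0.2885.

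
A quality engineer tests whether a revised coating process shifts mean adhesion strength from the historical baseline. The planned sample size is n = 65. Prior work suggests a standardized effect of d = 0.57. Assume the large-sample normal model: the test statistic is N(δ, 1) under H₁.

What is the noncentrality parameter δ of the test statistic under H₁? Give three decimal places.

δ ≈ 4.595

The noncentrality parameter scales effect size by the design's sample-size factor: δ = d·√n = 0.57 × √65 = 4.5955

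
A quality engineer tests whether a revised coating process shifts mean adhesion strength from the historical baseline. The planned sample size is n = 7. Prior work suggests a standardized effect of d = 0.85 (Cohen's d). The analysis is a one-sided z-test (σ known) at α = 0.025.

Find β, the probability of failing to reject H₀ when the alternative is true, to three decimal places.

β ≈ 0.386

Noncentrality parameter: δ = d·√n = 0.85 × √7 = 2.2489
One-sided α = 0.025 → critical value z_{0.025} = 1.960.
Power = P(Z > 1.960 − δ) = Φ(0.289) = 0.6137.
Type II error: β = 1 − power = 1 − 0.6137 = 0.3863.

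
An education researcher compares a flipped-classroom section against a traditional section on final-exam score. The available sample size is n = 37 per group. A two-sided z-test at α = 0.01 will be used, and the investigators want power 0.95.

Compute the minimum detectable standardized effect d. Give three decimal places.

d ≈ 0.981

Need Φ(δ − 2.576) = 0.95, so δ = 2.576 + 1.645 = 4.221.
(Lower-tail contribution to power is negligible for δ > 0.)
δ = d·√(n/2) ⇒ d = δ/√(n/2) = 4.221/√(37/2) = 0.9813.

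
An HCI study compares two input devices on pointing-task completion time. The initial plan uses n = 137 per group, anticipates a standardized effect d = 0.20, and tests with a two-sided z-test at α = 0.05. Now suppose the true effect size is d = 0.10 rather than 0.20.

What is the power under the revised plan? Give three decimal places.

Power ≈ 0.131

With d = 0.10: δ = d·√(n/2) = 0.10 × √(137/2) = 0.8276. Critical value z_{0.025} = 1.960.
Revised power = Φ(δ − 1.960) + Φ(−δ − 1.960) = Φ(-1.132) + Φ(-2.788) = 0.1288 + 0.0027 = 0.1314.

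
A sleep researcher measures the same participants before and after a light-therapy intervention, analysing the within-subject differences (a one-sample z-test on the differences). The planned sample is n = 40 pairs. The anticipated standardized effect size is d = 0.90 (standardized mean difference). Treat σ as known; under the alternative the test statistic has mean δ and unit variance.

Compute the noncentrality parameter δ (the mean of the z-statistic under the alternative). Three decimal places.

δ = d·√n = 0.90 × √40 = 5.6921

δ ≈ 5.692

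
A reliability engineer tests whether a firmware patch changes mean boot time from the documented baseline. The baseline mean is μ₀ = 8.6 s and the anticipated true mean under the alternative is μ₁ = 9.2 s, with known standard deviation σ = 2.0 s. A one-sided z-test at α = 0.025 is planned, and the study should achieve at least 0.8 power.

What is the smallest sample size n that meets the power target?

Standardized effect: d = |μ₁ − μ₀| / σ = |9.2 − 8.6| / 2.0 = 0.3000
For power 0.8 need Φ(δ − z_{0.025}) = 0.8, so δ = z_{0.025} + z_{0.20} = 1.960 + 0.842 = 2.802.
δ = d·√n ⇒ n = (δ/d)² = (2.802 / 0.3000)² = 87.21.
Rounding up, n = 88.

n = 88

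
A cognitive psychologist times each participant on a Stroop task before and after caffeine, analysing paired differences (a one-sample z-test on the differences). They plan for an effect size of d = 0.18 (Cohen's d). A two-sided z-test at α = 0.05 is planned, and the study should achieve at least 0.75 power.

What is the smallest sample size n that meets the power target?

Set Φ(δ − 1.960) = 0.75; then δ − 1.960 = Φ⁻¹(0.75) = 0.674, giving δ = 2.634.
(For δ > 0 the lower-tail rejection region contributes negligibly to power, so the one-term inversion is standard.)
δ = d·√n ⇒ n = (δ/d)² = (2.634 / 0.18)² = 214.21.
Round up to the next whole unit.

n = 215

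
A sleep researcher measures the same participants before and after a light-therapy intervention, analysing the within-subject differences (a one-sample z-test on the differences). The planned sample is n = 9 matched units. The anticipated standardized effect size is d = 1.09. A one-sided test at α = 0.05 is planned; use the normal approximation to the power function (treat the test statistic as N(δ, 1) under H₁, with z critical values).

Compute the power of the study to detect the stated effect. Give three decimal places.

Power ≈ 0.948

Noncentrality parameter: δ = d·√n = 1.09 × √9 = 3.2700
One-sided α = 0.05 → critical value z_{0.05} = 1.645.
Power = P(Z > 1.645 − δ) = Φ(1.625) = 0.9479.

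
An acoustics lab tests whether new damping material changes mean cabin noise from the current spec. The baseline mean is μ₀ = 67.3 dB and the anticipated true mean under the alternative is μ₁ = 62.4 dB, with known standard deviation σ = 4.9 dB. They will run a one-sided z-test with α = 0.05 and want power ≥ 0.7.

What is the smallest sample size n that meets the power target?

n = 5

Standardized effect: d = |μ₁ − μ₀| / σ = |62.4 − 67.3| / 4.9 = 1.0000
For power 0.7 need Φ(δ − z_{0.05}) = 0.7, so δ = z_{0.05} + z_{0.30} = 1.645 + 0.524 = 2.169.
δ = d·√n ⇒ n = (δ/d)² = (2.169 / 1.0000)² = 4.71.
Rounding up, n = 5.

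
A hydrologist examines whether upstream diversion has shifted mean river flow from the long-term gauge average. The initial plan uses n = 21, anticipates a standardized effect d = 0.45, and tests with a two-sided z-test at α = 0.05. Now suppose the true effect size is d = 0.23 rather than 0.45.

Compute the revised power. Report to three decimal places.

With d = 0.23: δ = d·√n = 0.23 × √21 = 1.0540. Critical value z_{0.025} = 1.960.
Revised power = Φ(δ − 1.960) + Φ(−δ − 1.960) = Φ(-0.906) + Φ(-3.014) = 0.1825 + 0.0013 = 0.1838.

Power ≈ 0.184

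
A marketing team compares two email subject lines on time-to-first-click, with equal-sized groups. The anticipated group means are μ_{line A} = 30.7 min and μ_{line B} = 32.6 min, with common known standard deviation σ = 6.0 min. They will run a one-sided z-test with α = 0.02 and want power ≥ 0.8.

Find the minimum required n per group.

n = 168 per group

Standardized effect: d = |μ_{line A} − μ_{line B}| / σ = |30.7 − 32.6| / 6.0 = 0.3167
Set Φ(δ − 2.054) = 0.8; then δ − 2.054 = Φ⁻¹(0.8) = 0.842, giving δ = 2.895.
δ = d·√(n/2) ⇒ n = 2(δ/d)² = 2 × (2.895 / 0.3167)² = 167.20.
Round up to the next whole unit.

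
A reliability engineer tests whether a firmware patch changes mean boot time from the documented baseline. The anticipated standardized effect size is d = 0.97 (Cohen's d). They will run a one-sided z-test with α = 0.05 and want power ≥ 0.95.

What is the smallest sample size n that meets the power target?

n = 12

For power 0.95 need Φ(δ − z_{0.05}) = 0.95, so δ = z_{0.05} + z_{0.05} = 1.645 + 1.645 = 3.290.
δ = d·√n ⇒ n = (δ/d)² = (3.290 / 0.97)² = 11.50.
Rounding up, n = 12.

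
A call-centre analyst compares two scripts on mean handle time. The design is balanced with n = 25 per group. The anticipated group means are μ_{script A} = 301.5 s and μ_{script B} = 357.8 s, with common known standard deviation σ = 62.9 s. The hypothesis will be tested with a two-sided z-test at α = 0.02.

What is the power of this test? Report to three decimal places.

Standardized effect: d = |μ_{script A} − μ_{script B}| / σ = |301.5 − 357.8| / 62.9 = 0.8951
Noncentrality parameter: δ = d·√(n/2) = 0.8951 × √(25/2) = 3.1646
Critical value for a two-sided test at α = 0.02: z_{α/2} = 2.326.
Power = Φ(δ − 2.326) + Φ(−δ − 2.326) = Φ(0.838) + Φ(-5.491) = 0.7990 + 0.0000 = 0.7990.

Power ≈ 0.799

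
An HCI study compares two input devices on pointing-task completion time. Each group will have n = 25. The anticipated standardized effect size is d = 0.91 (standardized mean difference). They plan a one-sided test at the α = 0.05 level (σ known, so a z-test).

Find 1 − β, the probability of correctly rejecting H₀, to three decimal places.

Power ≈ 0.942

Noncentrality parameter: δ = d·√(n/2) = 0.91 × √(25/2) = 3.2173
Critical value for a one-sided test at α = 0.05: z_α = 1.645.
Power = P(Z > 1.645 − δ) = Φ(1.572) = 0.9421.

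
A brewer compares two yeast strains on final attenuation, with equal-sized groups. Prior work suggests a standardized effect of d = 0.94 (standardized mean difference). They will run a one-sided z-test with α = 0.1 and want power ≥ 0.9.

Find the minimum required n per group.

For power 0.9 need Φ(δ − z_{0.1}) = 0.9, so δ = z_{0.1} + z_{0.10} = 1.282 + 1.282 = 2.563.
δ = d·√(n/2) ⇒ n = 2(δ/d)² = 2 × (2.563 / 0.94)² = 14.87.
Rounding up, n = 15 per group.

n = 15 per group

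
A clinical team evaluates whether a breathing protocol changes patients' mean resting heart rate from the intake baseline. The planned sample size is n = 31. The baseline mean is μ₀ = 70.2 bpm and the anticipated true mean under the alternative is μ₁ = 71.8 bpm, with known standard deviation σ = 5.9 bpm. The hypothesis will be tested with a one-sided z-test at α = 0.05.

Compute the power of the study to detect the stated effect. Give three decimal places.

Power ≈ 0.446

Standardized effect: d = |μ₁ − μ₀| / σ = |71.8 − 70.2| / 5.9 = 0.2712
Noncentrality parameter: δ = d·√n = 0.2712 × √31 = 1.5099
Critical value for a one-sided test at α = 0.05: z_α = 1.645.
Power = Φ(δ − 1.645) = Φ(-0.135) = 0.4463.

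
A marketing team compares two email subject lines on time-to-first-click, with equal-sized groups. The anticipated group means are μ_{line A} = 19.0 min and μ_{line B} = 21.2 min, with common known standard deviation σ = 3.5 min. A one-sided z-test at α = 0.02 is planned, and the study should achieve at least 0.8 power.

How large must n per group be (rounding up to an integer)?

Standardized effect: d = |μ_{line A} − μ_{line B}| / σ = |19.0 − 21.2| / 3.5 = 0.6286
For power 0.8 need Φ(δ − z_{0.02}) = 0.8, so δ = z_{0.02} + z_{0.20} = 2.054 + 0.842 = 2.895.
δ = d·√(n/2) ⇒ n = 2(δ/d)² = 2 × (2.895 / 0.6286)² = 42.44.
Round up to the next whole unit.

n = 43 per group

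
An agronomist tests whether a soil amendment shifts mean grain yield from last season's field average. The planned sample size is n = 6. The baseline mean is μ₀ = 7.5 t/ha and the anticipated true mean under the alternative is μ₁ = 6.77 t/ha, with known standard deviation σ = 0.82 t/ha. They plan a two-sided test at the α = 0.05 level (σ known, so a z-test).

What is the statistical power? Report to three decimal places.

Power ≈ 0.587

Standardized effect: d = |μ₁ − μ₀| / σ = |6.77 − 7.5| / 0.82 = 0.8902
Noncentrality parameter: δ = d·√n = 0.8902 × √6 = 2.1806
Two-sided α = 0.05 → critical value z_{0.025} = 1.960.
Power = Φ(δ − 1.960) + Φ(−δ − 1.960) = Φ(0.221) + Φ(-4.141) = 0.5873 + 0.0000 = 0.5873.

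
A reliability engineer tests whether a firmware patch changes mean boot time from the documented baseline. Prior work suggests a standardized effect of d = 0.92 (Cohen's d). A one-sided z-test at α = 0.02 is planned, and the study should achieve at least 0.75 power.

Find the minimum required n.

n = 9

Set Φ(δ − 2.054) = 0.75; then δ − 2.054 = Φ⁻¹(0.75) = 0.674, giving δ = 2.728.
δ = d·√n ⇒ n = (δ/d)² = (2.728 / 0.92)² = 8.79.
Round up to the next whole unit.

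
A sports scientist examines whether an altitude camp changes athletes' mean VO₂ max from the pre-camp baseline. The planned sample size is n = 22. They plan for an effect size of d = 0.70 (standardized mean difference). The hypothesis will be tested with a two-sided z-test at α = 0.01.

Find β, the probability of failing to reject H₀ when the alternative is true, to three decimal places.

β ≈ 0.240

Noncentrality parameter: δ = d·√n = 0.70 × √22 = 3.2833
Critical value for a two-sided test at α = 0.01: z_{α/2} = 2.576.
Power = Φ(δ − 2.576) + Φ(−δ − 2.576) = Φ(0.707) + Φ(-5.859) = 0.7604 + 0.0000 = 0.7604.
Type II error: β = 1 − power = 1 − 0.7604 = 0.2396.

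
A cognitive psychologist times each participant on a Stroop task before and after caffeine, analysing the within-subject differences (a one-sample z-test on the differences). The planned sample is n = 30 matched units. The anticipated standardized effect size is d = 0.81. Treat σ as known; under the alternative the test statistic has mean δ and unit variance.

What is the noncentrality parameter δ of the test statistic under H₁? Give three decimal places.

δ ≈ 4.437

The noncentrality parameter scales effect size by the design's sample-size factor: δ = d·√n = 0.81 × √30 = 4.4366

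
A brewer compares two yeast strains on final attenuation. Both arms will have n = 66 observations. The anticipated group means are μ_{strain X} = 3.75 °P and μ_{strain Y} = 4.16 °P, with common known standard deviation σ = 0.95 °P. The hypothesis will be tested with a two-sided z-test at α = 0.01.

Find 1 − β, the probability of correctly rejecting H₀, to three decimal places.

Standardized effect: d = |μ_{strain X} − μ_{strain Y}| / σ = |3.75 − 4.16| / 0.95 = 0.4316
Noncentrality parameter: δ = d·√(n/2) = 0.4316 × √(66/2) = 2.4792
Critical value for a two-sided test at α = 0.01: z_{α/2} = 2.576.
Power = Φ(δ − 2.576) + Φ(−δ − 2.576) = Φ(-0.097) + Φ(-5.055) = 0.4615 + 0.0000 = 0.4615.

Power ≈ 0.462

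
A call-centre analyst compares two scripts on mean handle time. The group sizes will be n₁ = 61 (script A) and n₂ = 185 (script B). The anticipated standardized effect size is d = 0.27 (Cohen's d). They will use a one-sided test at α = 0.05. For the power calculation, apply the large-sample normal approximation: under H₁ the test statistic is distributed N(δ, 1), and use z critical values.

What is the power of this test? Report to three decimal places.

Power ≈ 0.573

Noncentrality parameter: δ = d / √(1/n₁ + 1/n₂) = 0.27 / √(1/61 + 1/185) = 1.8287
One-sided α = 0.05 → critical value z_{0.05} = 1.645.
Power = P(Z > 1.645 − δ) = Φ(0.184) = 0.5729.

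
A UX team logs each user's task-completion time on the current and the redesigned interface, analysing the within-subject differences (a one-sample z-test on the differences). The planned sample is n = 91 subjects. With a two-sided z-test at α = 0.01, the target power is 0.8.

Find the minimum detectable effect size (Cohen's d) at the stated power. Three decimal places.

d ≈ 0.358

Need Φ(δ − 2.576) = 0.8, so δ = 2.576 + 0.842 = 3.417.
(Lower-tail contribution to power is negligible for δ > 0.)
δ = d·√n ⇒ d = δ/√n = 3.417/√91 = 0.3582.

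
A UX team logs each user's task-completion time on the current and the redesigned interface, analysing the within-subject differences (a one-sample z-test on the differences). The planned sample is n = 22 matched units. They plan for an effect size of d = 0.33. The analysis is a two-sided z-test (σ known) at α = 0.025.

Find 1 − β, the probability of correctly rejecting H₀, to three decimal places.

Noncentrality parameter: δ = d·√n = 0.33 × √22 = 1.5478
Two-sided α = 0.025 → critical value z_{0.0125} = 2.241.
Power = Φ(δ − 2.241) + Φ(−δ − 2.241) = Φ(-0.694) + Φ(-3.789) = 0.2440 + 0.0001 = 0.2441.

Power ≈ 0.244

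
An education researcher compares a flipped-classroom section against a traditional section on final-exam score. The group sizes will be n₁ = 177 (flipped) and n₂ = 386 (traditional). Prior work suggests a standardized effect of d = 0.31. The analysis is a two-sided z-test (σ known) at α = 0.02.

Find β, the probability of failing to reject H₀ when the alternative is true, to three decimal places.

β ≈ 0.138

Noncentrality parameter: δ = d / √(1/n₁ + 1/n₂) = 0.31 / √(1/177 + 1/386) = 3.4150
Two-sided α = 0.02 → critical value z_{0.01} = 2.326.
Power = Φ(δ − 2.326) + Φ(−δ − 2.326) = Φ(1.089) + Φ(-5.741) = 0.8618 + 0.0000 = 0.8618.
Type II error: β = 1 − power = 1 − 0.8618 = 0.1382.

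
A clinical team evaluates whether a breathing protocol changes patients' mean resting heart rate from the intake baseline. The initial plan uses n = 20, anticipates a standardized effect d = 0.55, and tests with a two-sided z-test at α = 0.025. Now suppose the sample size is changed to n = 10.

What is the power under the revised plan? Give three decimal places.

Power ≈ 0.308

With n = 10: δ = d·√n = 0.55 × √10 = 1.7393. Critical value z_{0.0125} = 2.241.
Revised power = Φ(δ − 2.241) + Φ(−δ − 2.241) = Φ(-0.502) + Φ(-3.981) = 0.3078 + 0.0000 = 0.3078.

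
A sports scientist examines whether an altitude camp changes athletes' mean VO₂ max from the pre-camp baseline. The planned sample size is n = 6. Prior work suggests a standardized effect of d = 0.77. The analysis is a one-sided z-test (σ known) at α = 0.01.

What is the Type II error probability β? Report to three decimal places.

β ≈ 0.670

Noncentrality parameter: δ = d·√n = 0.77 × √6 = 1.8861
One-sided α = 0.01 → critical value z_{0.01} = 2.326.
Power = Φ(δ − 2.326) = Φ(-0.440) = 0.3299.
Type II error: β = 1 − power = 1 − 0.3299 = 0.6701.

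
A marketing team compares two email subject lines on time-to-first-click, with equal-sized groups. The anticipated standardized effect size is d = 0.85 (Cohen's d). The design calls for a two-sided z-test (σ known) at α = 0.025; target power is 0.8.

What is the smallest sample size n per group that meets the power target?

Set Φ(δ − 2.241) = 0.8; then δ − 2.241 = Φ⁻¹(0.8) = 0.842, giving δ = 3.083.
(For δ > 0 the lower-tail rejection region contributes negligibly to power, so the one-term inversion is standard.)
δ = d·√(n/2) ⇒ n = 2(δ/d)² = 2 × (3.083 / 0.85)² = 26.31.
Round up to the next whole unit.

n = 27 per group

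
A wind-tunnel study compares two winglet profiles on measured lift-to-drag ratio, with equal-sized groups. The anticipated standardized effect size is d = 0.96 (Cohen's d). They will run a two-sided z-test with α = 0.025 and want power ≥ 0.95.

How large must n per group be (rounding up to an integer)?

Set Φ(δ − 2.241) = 0.95; then δ − 2.241 = Φ⁻¹(0.95) = 1.645, giving δ = 3.886.
(For δ > 0 the lower-tail rejection region contributes negligibly to power, so the one-term inversion is standard.)
δ = d·√(n/2) ⇒ n = 2(δ/d)² = 2 × (3.886 / 0.96)² = 32.78.
Rounding up, n = 33 per group.

n = 33 per group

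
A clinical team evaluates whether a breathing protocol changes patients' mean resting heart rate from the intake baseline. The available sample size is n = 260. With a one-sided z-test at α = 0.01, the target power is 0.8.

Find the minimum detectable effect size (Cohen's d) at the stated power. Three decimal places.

Need Φ(δ − 2.326) = 0.8, so δ = 2.326 + 0.842 = 3.168.
δ = d·√n ⇒ d = δ/√n = 3.168/√260 = 0.1965.

d ≈ 0.196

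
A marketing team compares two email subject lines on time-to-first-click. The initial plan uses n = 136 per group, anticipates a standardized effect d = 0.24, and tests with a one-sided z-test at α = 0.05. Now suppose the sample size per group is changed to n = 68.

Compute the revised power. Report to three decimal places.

Power ≈ 0.403

With n = 68 per group: δ = d·√(n/2) = 0.24 × √(68/2) = 1.3994. Critical value z_{0.05} = 1.645.
Revised power = Φ(δ − 1.645) = Φ(-0.245) = 0.4031.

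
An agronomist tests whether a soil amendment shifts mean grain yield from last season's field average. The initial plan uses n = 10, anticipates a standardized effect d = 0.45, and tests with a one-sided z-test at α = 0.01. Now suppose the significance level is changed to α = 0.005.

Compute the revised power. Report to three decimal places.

Power ≈ 0.124

δ = d·√n = 0.45 × √10 = 1.4230 (unchanged). New critical value: z_{0.005} = 2.576.
Revised power = P(Z > 2.576 − δ) = Φ(-1.153) = 0.1245.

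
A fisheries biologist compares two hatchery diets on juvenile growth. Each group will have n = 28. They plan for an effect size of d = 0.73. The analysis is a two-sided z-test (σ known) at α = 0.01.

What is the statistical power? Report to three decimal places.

Power ≈ 0.562

Noncentrality parameter: δ = d·√(n/2) = 0.73 × √(28/2) = 2.7314
Two-sided α = 0.01 → critical value z_{0.005} = 2.576.
Power = Φ(δ − 2.576) + Φ(−δ − 2.576) = Φ(0.156) + Φ(-5.307) = 0.5618 + 0.0000 = 0.5618.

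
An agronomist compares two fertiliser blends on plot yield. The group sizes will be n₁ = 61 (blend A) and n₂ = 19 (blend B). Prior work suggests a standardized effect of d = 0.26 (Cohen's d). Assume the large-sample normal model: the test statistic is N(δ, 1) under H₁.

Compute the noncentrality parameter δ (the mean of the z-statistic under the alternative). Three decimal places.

δ ≈ 0.990

δ = d / √(1/n₁ + 1/n₂) = 0.26 / √(1/61 + 1/19) = 0.9896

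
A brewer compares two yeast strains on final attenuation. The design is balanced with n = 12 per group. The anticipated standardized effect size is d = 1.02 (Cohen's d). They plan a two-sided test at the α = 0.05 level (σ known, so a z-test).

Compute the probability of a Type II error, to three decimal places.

β ≈ 0.295

Noncentrality parameter: λ = d·√(n/2) = 1.02 × √(12/2) = 2.4985
Two-sided α = 0.05 → critical value z_{0.025} = 1.960.
Power = Φ(λ − 1.960) + Φ(−λ − 1.960) = Φ(0.539) + Φ(-4.458) = 0.7049 + 0.0000 = 0.7049.
Type II error: β = 1 − power = 1 − 0.7049 = 0.2951.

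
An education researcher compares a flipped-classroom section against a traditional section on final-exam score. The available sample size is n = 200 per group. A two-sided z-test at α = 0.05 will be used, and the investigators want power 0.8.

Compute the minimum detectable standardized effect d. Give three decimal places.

Need Φ(δ − 1.960) = 0.8, so δ = 1.960 + 0.842 = 2.802.
(The second rejection-region term Φ(−δ − z_{α/2}) is negligible and dropped.)
δ = d·√(n/2) ⇒ d = δ/√(n/2) = 2.802/√(200/2) = 0.2802.

d ≈ 0.280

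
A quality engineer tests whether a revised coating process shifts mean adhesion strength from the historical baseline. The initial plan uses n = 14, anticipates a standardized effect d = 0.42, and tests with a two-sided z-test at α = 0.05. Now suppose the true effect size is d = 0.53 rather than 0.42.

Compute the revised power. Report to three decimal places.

With d = 0.53: δ = d·√n = 0.53 × √14 = 1.9831. Critical value z_{0.025} = 1.960.
Revised power = Φ(δ − 1.960) + Φ(−δ − 1.960) = Φ(0.023) + Φ(-3.943) = 0.5092 + 0.0000 = 0.5093.

Power ≈ 0.509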